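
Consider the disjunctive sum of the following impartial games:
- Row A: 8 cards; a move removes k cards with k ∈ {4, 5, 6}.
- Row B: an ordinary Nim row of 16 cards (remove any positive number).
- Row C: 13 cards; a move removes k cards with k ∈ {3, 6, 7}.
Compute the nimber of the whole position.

Grundy values for row A (subtraction set {4, 5, 6}):
k:     0  1  2  3  4  5  6  7  8
g(k):  0  0  0  0  1  1  1  1  2
So g(8) = 2.
Row B is a plain Nim row of size 16, so its Grundy value is 16.
For row C, compute g(0), g(1), … with moves {3, 6, 7}:
k:     0  1  2  3  4  5  6  7  8  9 10 11 12 13
g(k):  0  0  0  1  1  1  2  2  2  3  0  0  0  1
So g(13) = 1.
The value of a disjunctive sum is the nim-sum of the parts.
Combined value = 2 ⊕ 16 ⊕ 1 = 19.

19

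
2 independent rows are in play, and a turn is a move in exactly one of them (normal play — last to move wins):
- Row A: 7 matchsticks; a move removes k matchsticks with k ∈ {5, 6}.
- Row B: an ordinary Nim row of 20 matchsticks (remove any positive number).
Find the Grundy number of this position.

Grundy values for row A (subtraction set {5, 6}):
k:     0  1  2  3  4  5  6  7
g(k):  0  0  0  0  0  1  1  1
So g(7) = 1.
Row B is a plain Nim row of size 20, so its Grundy value is 20.
The value of a disjunctive sum is the nim-sum of the parts.
Combined value = 1 ⊕ 20 = 21.

21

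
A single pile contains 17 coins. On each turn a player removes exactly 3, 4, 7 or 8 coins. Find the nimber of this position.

2

Build the Grundy sequence with g(k) = mex{g(k−s) : s ∈ {3, 4, 7, 8}, s ≤ k}:
k:     0  1  2  3  4  5  6  7  8  9 10 11 12 13 14 15 16 17
g(k):  0  0  0  1  1  1  2  2  2  3  3  0  0  0  1  1  1  2
So g(17) = 2.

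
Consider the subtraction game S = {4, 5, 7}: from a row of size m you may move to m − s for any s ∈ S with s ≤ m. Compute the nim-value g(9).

2

Build the Grundy sequence with g(k) = mex{g(k−s) : s ∈ {4, 5, 7}, s ≤ k}:
k:     0  1  2  3  4  5  6  7  8  9
g(k):  0  0  0  0  1  1  1  1  2  2
So g(9) = 2.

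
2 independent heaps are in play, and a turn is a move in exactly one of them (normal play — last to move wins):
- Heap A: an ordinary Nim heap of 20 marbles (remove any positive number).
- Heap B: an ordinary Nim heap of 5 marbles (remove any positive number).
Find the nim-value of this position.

Heap A is a plain Nim heap of size 20, so its Grundy value is 20.
Heap B is a plain Nim heap of size 5, so its Grundy value is 5.
The value of a disjunctive sum is the nim-sum of the parts.
Combined value = 20 XOR 5 = 17.

17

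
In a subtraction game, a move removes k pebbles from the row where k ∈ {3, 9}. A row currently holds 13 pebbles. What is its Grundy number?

0

Build the Grundy sequence with g(k) = mex{g(k−s) : s ∈ {3, 9}, s ≤ k}:
k:     0  1  2  3  4  5  6  7  8  9 10 11 12 13
g(k):  0  0  0  1  1  1  0  0  0  1  1  1  0  0
So g(13) = 0.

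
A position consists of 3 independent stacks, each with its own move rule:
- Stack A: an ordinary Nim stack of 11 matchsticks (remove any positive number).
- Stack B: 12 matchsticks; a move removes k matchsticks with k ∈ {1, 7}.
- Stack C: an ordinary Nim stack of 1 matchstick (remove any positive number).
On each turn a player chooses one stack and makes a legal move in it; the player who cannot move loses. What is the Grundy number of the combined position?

Stack A is a plain Nim stack of size 11, so its Grundy value is 11.
Grundy values for stack B (subtraction set {1, 7}):
k:     0  1  2  3  4  5  6  7  8  9 10 11 12
g(k):  0  1  0  1  0  1  0  1  0  1  0  1  0
So g(12) = 0.
Stack C is a plain Nim stack of size 1, so its Grundy value is 1.
By the Sprague-Grundy theorem, the Grundy value of a sum of independent games is the XOR of the component values.
Combined value = 11 XOR 0 XOR 1 = 10.

10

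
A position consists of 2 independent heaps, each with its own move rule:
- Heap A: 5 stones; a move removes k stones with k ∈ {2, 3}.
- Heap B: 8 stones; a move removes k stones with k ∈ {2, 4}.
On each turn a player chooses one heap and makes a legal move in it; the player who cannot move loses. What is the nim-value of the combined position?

1

Build the Grundy sequence for heap A with g(k) = mex{g(k−s) : s ∈ {2, 3}, s ≤ k}:
g(0) = mex{} = 0
g(1) = mex{} = 0
g(2) = mex{0} = 1
g(3) = mex{0} = 1
g(4) = mex{0,1} = 2
g(5) = mex{1} = 0
So g(5) = 0.
Build the Grundy sequence for heap B with g(k) = mex{g(k−s) : s ∈ {2, 4}, s ≤ k}:
g(0) = mex{} = 0
g(1) = mex{} = 0
g(2) = mex{0} = 1
g(3) = mex{0} = 1
g(4) = mex{0,1} = 2
g(5) = mex{0,1} = 2
g(6) = mex{1,2} = 0
g(7) = mex{1,2} = 0
g(8) = mex{0,2} = 1
So g(8) = 1.
By the Sprague-Grundy theorem, the Grundy value of a sum of independent games is the XOR of the component values.
Combined value = 0 ⊕ 1 = 1.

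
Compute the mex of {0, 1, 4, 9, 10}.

2

The values 0, 1 are all present; 2 is the first non-negative integer missing from the set.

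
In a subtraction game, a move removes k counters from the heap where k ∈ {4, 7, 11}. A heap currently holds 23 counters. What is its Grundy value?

2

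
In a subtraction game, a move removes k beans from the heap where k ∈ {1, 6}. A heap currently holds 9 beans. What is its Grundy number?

Grundy values for subtraction set {1, 6}:
k:     0  1  2  3  4  5  6  7  8  9
g(k):  0  1  0  1  0  1  2  0  1  0
So g(9) = 0.

0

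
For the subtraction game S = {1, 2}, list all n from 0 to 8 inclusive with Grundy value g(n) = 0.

0, 3, 6

Grundy values for subtraction set {1, 2}:
g(0) = mex{} = 0
g(1) = mex{0} = 1
g(2) = mex{0,1} = 2
g(3) = mex{1,2} = 0
g(4) = mex{0,2} = 1
g(5) = mex{0,1} = 2
g(6) = mex{1,2} = 0
g(7) = mex{0,2} = 1
g(8) = mex{0,1} = 2
The P-positions (g = 0) in 0..8 are 0, 3, 6.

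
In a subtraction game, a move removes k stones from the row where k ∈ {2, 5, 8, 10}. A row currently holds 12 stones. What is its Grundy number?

Compute g(0), g(1), … for moves {2, 5, 8, 10}:
g(0) = mex{} = 0
g(1) = mex{} = 0
g(2) = mex{0} = 1
g(3) = mex{0} = 1
g(4) = mex{1} = 0
g(5) = mex{0,1} = 2
g(6) = mex{0} = 1
g(7) = mex{1,2} = 0
g(8) = mex{0,1} = 2
g(9) = mex{0} = 1
g(10) = mex{0,1,2} = 3
g(11) = mex{0,1} = 2
g(12) = mex{0,1,3} = 2
So g(12) = 2.

2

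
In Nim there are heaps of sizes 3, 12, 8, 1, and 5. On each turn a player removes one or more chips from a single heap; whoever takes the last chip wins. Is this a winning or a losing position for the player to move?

Winning position

Compute the nim-sum pairwise:
3 ⊕ 12 = 15
15 ⊕ 8 = 7
7 ⊕ 1 = 6
6 ⊕ 5 = 3
The nim-sum is 3 ≠ 0, so this is an N-position: the player to move can win.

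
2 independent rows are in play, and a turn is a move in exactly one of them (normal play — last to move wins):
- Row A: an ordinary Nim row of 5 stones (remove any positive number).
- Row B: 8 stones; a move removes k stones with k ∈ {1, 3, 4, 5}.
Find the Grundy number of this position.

Row A is a plain Nim row of size 5, so its Grundy value is 5.
Build the Grundy sequence for row B with g(k) = mex{g(k−s) : s ∈ {1, 3, 4, 5}, s ≤ k}:
g(0) = mex{} = 0
g(1) = mex{0} = 1
g(2) = mex{1} = 0
g(3) = mex{0} = 1
g(4) = mex{0,1} = 2
g(5) = mex{0,1,2} = 3
g(6) = mex{0,1,3} = 2
g(7) = mex{0,1,2} = 3
g(8) = mex{1,2,3} = 0
So g(8) = 0.
By the Sprague-Grundy theorem, the Grundy value of a sum of independent games is the XOR of the component values.
Combined value = 5 XOR 0 = 5.

5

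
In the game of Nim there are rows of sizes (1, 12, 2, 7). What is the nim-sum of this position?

8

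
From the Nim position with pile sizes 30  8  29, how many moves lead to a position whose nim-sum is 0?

3

Write each in binary and XOR column by column:
  11110  (30)
  01000  (8)
  11101  (29)
  -----
  01011  (11)
The overall nim-sum is X = 11. A pile of size p has a winning move iff p XOR X < p (reduce it to p XOR X).
  30: 30 XOR 11 = 21 < 30 — winning move (to 21).
  8: 8 XOR 11 = 3 < 8 — winning move (to 3).
  29: 29 XOR 11 = 22 < 29 — winning move (to 22).
That gives 3 winning moves.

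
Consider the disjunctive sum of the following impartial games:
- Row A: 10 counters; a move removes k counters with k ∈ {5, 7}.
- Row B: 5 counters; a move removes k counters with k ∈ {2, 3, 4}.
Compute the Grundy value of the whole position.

0

For row A, compute g(0), g(1), … with moves {5, 7}:
g(0) = mex{} = 0
g(1) = mex{} = 0
g(2) = mex{} = 0
g(3) = mex{} = 0
g(4) = mex{} = 0
g(5) = mex{0} = 1
g(6) = mex{0} = 1
g(7) = mex{0} = 1
g(8) = mex{0} = 1
g(9) = mex{0} = 1
g(10) = mex{0,1} = 2
So g(10) = 2.
Grundy values for row B (subtraction set {2, 3, 4}):
k:     0  1  2  3  4  5
g(k):  0  0  1  1  2  2
So g(5) = 2.
The value of a disjunctive sum is the nim-sum of the parts.
Combined value = 2 XOR 2 = 0.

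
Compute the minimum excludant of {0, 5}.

0 is in the set but 1 is not, so the mex is 1.

1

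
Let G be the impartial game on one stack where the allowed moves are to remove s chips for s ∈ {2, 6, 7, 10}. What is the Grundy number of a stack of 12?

Grundy values for subtraction set {2, 6, 7, 10}:
k:     0  1  2  3  4  5  6  7  8  9 10 11 12
g(k):  0  0  1  1  0  0  1  1  2  0  3  1  2
So g(12) = 2.

2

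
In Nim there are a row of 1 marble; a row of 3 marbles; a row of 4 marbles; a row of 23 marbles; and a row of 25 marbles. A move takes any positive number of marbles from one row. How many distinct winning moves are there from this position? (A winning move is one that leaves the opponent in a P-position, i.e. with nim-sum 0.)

1

Write each in binary and XOR column by column:
  00001  (1)
  00011  (3)
  00100  (4)
  10111  (23)
  11001  (25)
  -----
  01000  (8)
The overall nim-sum is X = 8. A row of size p has a winning move iff p XOR X < p (reduce it to p XOR X).
  1: 1 XOR 8 = 9 ≥ 1 — no move.
  3: 3 XOR 8 = 11 ≥ 3 — no move.
  4: 4 XOR 8 = 12 ≥ 4 — no move.
  23: 23 XOR 8 = 31 ≥ 23 — no move.
  25: 25 XOR 8 = 17 < 25 — winning move (to 17).
That gives 1 winning move.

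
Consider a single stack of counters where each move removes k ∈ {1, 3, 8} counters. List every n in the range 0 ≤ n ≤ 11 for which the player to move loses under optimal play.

0, 2, 4, 6, 11

Grundy values for subtraction set {1, 3, 8}:
g(0) = mex{} = 0
g(1) = mex{0} = 1
g(2) = mex{1} = 0
g(3) = mex{0} = 1
g(4) = mex{1} = 0
g(5) = mex{0} = 1
g(6) = mex{1} = 0
g(7) = mex{0} = 1
g(8) = mex{0,1} = 2
g(9) = mex{0,1,2} = 3
g(10) = mex{0,1,3} = 2
g(11) = mex{1,2} = 0
The P-positions (g = 0) in 0..11 are 0, 2, 4, 6, 11.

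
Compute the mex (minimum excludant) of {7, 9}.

0 is not in the set, so the mex is 0.

0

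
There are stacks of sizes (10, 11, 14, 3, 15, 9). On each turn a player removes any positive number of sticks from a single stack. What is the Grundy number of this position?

10

Compute the nim-sum pairwise:
10 XOR 11 = 1
1 XOR 14 = 15
15 XOR 3 = 12
12 XOR 15 = 3
3 XOR 9 = 10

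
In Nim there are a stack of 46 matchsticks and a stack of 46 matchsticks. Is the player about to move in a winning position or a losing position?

Compute the nim-sum pairwise:
46 ^ 46 = 0
The nim-sum is 0, so this is a P-position: the player to move is in a losing position under optimal play.

Losing position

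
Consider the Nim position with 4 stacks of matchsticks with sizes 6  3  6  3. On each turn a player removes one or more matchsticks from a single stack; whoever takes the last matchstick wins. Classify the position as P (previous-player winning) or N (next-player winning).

P-position

Nim-sum: 6 ^ 3 ^ 6 ^ 3 = 0.
The nim-sum is 0, so this is a P-position: the player to move is in a losing position under optimal play.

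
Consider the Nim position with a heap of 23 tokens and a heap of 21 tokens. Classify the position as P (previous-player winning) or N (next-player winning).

N-position

Compute the nim-sum pairwise:
23 ⊕ 21 = 2
The nim-sum is 2 ≠ 0, so this is an N-position: the player to move can win.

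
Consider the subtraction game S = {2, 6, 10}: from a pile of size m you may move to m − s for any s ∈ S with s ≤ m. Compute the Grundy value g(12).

Compute g(0), g(1), … for moves {2, 6, 10}:
k:     0  1  2  3  4  5  6  7  8  9 10 11 12
g(k):  0  0  1  1  0  0  1  1  0  0  1  1  0
So g(12) = 0.

0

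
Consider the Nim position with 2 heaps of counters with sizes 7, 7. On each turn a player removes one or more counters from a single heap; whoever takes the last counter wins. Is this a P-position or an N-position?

P-position

In binary:
  111  (7)
  111  (7)
  ---
  000  (0)
The nim-sum is 0, so this is a P-position: the player to move is in a losing position under optimal play.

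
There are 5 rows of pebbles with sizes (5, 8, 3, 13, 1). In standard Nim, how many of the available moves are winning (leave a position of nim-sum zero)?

1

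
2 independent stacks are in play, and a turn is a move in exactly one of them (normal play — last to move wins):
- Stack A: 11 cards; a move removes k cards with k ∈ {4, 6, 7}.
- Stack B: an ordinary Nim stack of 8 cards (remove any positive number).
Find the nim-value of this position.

For stack A, compute g(0), g(1), … with moves {4, 6, 7}:
g(0) = mex{} = 0
g(1) = mex{} = 0
g(2) = mex{} = 0
g(3) = mex{} = 0
g(4) = mex{0} = 1
g(5) = mex{0} = 1
g(6) = mex{0} = 1
g(7) = mex{0} = 1
g(8) = mex{0,1} = 2
g(9) = mex{0,1} = 2
g(10) = mex{0,1} = 2
g(11) = mex{1} = 0
So g(11) = 0.
Stack B is a plain Nim stack of size 8, so its Grundy value is 8.
By the Sprague-Grundy theorem, the Grundy value of a sum of independent games is the XOR of the component values.
Combined value = 0 XOR 8 = 8.

8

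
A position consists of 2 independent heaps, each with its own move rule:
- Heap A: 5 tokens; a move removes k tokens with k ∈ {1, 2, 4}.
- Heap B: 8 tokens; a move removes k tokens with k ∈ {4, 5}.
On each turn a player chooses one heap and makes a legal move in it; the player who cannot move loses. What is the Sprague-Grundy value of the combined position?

Grundy values for heap A (subtraction set {1, 2, 4}):
k:     0  1  2  3  4  5
g(k):  0  1  2  0  1  2
So g(5) = 2.
Grundy values for heap B (subtraction set {4, 5}):
g(0) = mex{} = 0
g(1) = mex{} = 0
g(2) = mex{} = 0
g(3) = mex{} = 0
g(4) = mex{0} = 1
g(5) = mex{0} = 1
g(6) = mex{0} = 1
g(7) = mex{0} = 1
g(8) = mex{0,1} = 2
So g(8) = 2.
By the Sprague-Grundy theorem, the Grundy value of a sum of independent games is the XOR of the component values.
Combined value = 2 ⊕ 2 = 0.

0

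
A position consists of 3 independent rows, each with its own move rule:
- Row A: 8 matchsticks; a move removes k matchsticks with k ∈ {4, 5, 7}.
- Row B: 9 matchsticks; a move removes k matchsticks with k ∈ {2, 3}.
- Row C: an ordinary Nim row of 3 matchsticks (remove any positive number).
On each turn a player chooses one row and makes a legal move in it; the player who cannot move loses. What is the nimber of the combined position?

3

Build the Grundy sequence for row A with g(k) = mex{g(k−s) : s ∈ {4, 5, 7}, s ≤ k}:
k:     0  1  2  3  4  5  6  7  8
g(k):  0  0  0  0  1  1  1  1  2
So g(8) = 2.
Build the Grundy sequence for row B with g(k) = mex{g(k−s) : s ∈ {2, 3}, s ≤ k}:
g(0) = mex{} = 0
g(1) = mex{} = 0
g(2) = mex{0} = 1
g(3) = mex{0} = 1
g(4) = mex{0,1} = 2
g(5) = mex{1} = 0
g(6) = mex{1,2} = 0
g(7) = mex{0,2} = 1
g(8) = mex{0} = 1
g(9) = mex{0,1} = 2
So g(9) = 2.
Row C is a plain Nim row of size 3, so its Grundy value is 3.
The value of a disjunctive sum is the nim-sum of the parts.
Combined value = 2 XOR 2 XOR 3 = 3.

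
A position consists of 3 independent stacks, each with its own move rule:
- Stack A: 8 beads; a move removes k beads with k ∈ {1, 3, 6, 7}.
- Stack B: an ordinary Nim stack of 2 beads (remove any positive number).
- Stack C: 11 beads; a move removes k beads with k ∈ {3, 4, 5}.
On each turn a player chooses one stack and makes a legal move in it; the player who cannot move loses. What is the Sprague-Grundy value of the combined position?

1

Grundy values for stack A (subtraction set {1, 3, 6, 7}):
g(0) = mex{} = 0
g(1) = mex{0} = 1
g(2) = mex{1} = 0
g(3) = mex{0} = 1
g(4) = mex{1} = 0
g(5) = mex{0} = 1
g(6) = mex{0,1} = 2
g(7) = mex{0,1,2} = 3
g(8) = mex{0,1,3} = 2
So g(8) = 2.
Stack B is a plain Nim stack of size 2, so its Grundy value is 2.
Build the Grundy sequence for stack C with g(k) = mex{g(k−s) : s ∈ {3, 4, 5}, s ≤ k}:
g(0) = mex{} = 0
g(1) = mex{} = 0
g(2) = mex{} = 0
g(3) = mex{0} = 1
g(4) = mex{0} = 1
g(5) = mex{0} = 1
g(6) = mex{0,1} = 2
g(7) = mex{0,1} = 2
g(8) = mex{1} = 0
g(9) = mex{1,2} = 0
g(10) = mex{1,2} = 0
g(11) = mex{0,2} = 1
So g(11) = 1.
By the Sprague-Grundy theorem, the Grundy value of a sum of independent games is the XOR of the component values.
Combined value = 2 ⊕ 2 ⊕ 1 = 1.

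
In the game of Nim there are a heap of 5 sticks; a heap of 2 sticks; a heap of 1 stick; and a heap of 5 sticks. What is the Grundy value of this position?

Nim-sum: 5 XOR 2 XOR 1 XOR 5 = 3.

3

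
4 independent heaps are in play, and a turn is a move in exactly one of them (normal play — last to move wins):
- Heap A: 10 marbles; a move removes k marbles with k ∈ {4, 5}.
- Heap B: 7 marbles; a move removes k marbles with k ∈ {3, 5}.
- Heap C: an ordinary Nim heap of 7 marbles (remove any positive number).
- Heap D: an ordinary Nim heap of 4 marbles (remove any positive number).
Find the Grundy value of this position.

For heap A, compute g(0), g(1), … with moves {4, 5}:
g(0) = mex{} = 0
g(1) = mex{} = 0
g(2) = mex{} = 0
g(3) = mex{} = 0
g(4) = mex{0} = 1
g(5) = mex{0} = 1
g(6) = mex{0} = 1
g(7) = mex{0} = 1
g(8) = mex{0,1} = 2
g(9) = mex{1} = 0
g(10) = mex{1} = 0
So g(10) = 0.
Build the Grundy sequence for heap B with g(k) = mex{g(k−s) : s ∈ {3, 5}, s ≤ k}:
g(0) = mex{} = 0
g(1) = mex{} = 0
g(2) = mex{} = 0
g(3) = mex{0} = 1
g(4) = mex{0} = 1
g(5) = mex{0} = 1
g(6) = mex{0,1} = 2
g(7) = mex{0,1} = 2
So g(7) = 2.
Heap C is a plain Nim heap of size 7, so its Grundy value is 7.
Heap D is a plain Nim heap of size 4, so its Grundy value is 4.
The value of a disjunctive sum is the nim-sum of the parts.
Combined value = 0 XOR 2 XOR 7 XOR 4 = 1.

1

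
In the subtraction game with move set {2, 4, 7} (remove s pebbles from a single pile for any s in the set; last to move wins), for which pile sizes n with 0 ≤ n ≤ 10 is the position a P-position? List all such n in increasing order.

0, 1, 6, 9

Build the Grundy sequence with g(k) = mex{g(k−s) : s ∈ {2, 4, 7}, s ≤ k}:
g(0) = mex{} = 0
g(1) = mex{} = 0
g(2) = mex{0} = 1
g(3) = mex{0} = 1
g(4) = mex{0,1} = 2
g(5) = mex{0,1} = 2
g(6) = mex{1,2} = 0
g(7) = mex{0,1,2} = 3
g(8) = mex{0,2} = 1
g(9) = mex{1,2,3} = 0
g(10) = mex{0,1} = 2
The P-positions (g = 0) in 0..10 are 0, 1, 6, 9.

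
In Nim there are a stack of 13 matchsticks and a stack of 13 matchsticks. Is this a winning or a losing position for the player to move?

Compute the nim-sum pairwise:
13 ^ 13 = 0
The nim-sum is 0, so this is a P-position: the player to move is in a losing position under optimal play.

Losing position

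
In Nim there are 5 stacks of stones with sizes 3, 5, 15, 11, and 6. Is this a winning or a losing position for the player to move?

Compute the nim-sum pairwise:
3 ⊕ 5 = 6
6 ⊕ 15 = 9
9 ⊕ 11 = 2
2 ⊕ 6 = 4
The nim-sum is 4 ≠ 0, so this is an N-position: the player to move can win.

Winning position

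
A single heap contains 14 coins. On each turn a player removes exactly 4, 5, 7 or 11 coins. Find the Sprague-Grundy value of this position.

Build the Grundy sequence with g(k) = mex{g(k−s) : s ∈ {4, 5, 7, 11}, s ≤ k}:
g(0) = mex{} = 0
g(1) = mex{} = 0
g(2) = mex{} = 0
g(3) = mex{} = 0
g(4) = mex{0} = 1
g(5) = mex{0} = 1
g(6) = mex{0} = 1
g(7) = mex{0} = 1
g(8) = mex{0,1} = 2
g(9) = mex{0,1} = 2
g(10) = mex{0,1} = 2
g(11) = mex{0,1} = 2
g(12) = mex{0,1,2} = 3
g(13) = mex{0,1,2} = 3
g(14) = mex{0,1,2} = 3
So g(14) = 3.

3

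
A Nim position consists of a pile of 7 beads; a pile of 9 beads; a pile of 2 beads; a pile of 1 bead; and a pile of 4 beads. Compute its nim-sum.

9

Write each in binary and XOR column by column:
  0111  (7)
  1001  (9)
  0010  (2)
  0001  (1)
  0100  (4)
  ----
  1001  (9)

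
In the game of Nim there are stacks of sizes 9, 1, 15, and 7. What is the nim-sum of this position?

Compute the nim-sum pairwise:
9 ⊕ 1 = 8
8 ⊕ 15 = 7
7 ⊕ 7 = 0

0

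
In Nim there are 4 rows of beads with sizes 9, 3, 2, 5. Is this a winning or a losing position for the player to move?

Winning position

In binary:
  1001  (9)
  0011  (3)
  0010  (2)
  0101  (5)
  ----
  1101  (13)
The nim-sum is 13 ≠ 0, so this is an N-position: the player to move can win.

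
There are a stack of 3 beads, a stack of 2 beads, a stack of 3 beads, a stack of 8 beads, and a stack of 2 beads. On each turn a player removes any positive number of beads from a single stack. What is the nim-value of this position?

8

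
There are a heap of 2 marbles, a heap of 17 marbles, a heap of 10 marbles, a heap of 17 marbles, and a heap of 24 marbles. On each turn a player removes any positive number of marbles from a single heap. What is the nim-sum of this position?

Bitwise XOR of the heap sizes:
  00010  (2)
  10001  (17)
  01010  (10)
  10001  (17)
  11000  (24)
  -----
  10000  (16)

16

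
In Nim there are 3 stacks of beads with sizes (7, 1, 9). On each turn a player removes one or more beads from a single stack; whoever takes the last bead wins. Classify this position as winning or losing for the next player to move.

Winning position

Compute the nim-sum pairwise:
7 ^ 1 = 6
6 ^ 9 = 15
The nim-sum is 15 ≠ 0, so this is an N-position: the player to move can win.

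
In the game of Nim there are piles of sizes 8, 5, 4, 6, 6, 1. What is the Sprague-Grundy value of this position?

8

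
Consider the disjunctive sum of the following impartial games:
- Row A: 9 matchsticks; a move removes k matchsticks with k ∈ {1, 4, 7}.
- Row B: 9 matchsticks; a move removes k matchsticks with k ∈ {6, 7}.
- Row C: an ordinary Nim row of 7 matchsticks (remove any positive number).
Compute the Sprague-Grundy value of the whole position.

7

Build the Grundy sequence for row A with g(k) = mex{g(k−s) : s ∈ {1, 4, 7}, s ≤ k}:
g(0) = mex{} = 0
g(1) = mex{0} = 1
g(2) = mex{1} = 0
g(3) = mex{0} = 1
g(4) = mex{0,1} = 2
g(5) = mex{1,2} = 0
g(6) = mex{0} = 1
g(7) = mex{0,1} = 2
g(8) = mex{1,2} = 0
g(9) = mex{0} = 1
So g(9) = 1.
Grundy values for row B (subtraction set {6, 7}):
k:     0  1  2  3  4  5  6  7  8  9
g(k):  0  0  0  0  0  0  1  1  1  1
So g(9) = 1.
Row C is a plain Nim row of size 7, so its Grundy value is 7.
By the Sprague-Grundy theorem, the Grundy value of a sum of independent games is the XOR of the component values.
Combined value = 1 ⊕ 1 ⊕ 7 = 7.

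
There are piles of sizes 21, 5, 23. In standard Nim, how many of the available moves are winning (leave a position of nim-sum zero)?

Compute the nim-sum pairwise:
21 ^ 5 = 16
16 ^ 23 = 7
The overall nim-sum is X = 7. A pile of size p has a winning move iff p XOR X < p (reduce it to p XOR X).
  21: 21 XOR 7 = 18 < 21 — winning move (to 18).
  5: 5 XOR 7 = 2 < 5 — winning move (to 2).
  23: 23 XOR 7 = 16 < 23 — winning move (to 16).
That gives 3 winning moves.

3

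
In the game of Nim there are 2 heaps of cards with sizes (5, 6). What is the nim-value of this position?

3

Write each in binary and XOR column by column:
  101  (5)
  110  (6)
  ---
  011  (3)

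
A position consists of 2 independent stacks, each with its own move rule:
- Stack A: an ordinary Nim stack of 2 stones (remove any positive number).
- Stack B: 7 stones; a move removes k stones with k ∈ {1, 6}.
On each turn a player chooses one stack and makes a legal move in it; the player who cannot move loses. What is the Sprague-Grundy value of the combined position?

Stack A is a plain Nim stack of size 2, so its Grundy value is 2.
Grundy values for stack B (subtraction set {1, 6}):
g(0) = mex{} = 0
g(1) = mex{0} = 1
g(2) = mex{1} = 0
g(3) = mex{0} = 1
g(4) = mex{1} = 0
g(5) = mex{0} = 1
g(6) = mex{0,1} = 2
g(7) = mex{1,2} = 0
So g(7) = 0.
By the Sprague-Grundy theorem, the Grundy value of a sum of independent games is the XOR of the component values.
Combined value = 2 XOR 0 = 2.

2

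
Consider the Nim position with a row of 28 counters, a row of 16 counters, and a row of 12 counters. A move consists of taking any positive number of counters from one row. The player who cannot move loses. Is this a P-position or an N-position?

Write each in binary and XOR column by column:
  11100  (28)
  10000  (16)
  01100  (12)
  -----
  00000  (0)
The nim-sum is 0, so this is a P-position: the player to move is in a losing position under optimal play.

P-position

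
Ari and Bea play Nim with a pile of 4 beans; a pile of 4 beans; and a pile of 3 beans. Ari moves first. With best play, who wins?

Ari wins

Nim-sum: 4 ^ 4 ^ 3 = 3.
The nim-sum is 3 ≠ 0, so this is an N-position: the player to move can win; Ari has a winning move.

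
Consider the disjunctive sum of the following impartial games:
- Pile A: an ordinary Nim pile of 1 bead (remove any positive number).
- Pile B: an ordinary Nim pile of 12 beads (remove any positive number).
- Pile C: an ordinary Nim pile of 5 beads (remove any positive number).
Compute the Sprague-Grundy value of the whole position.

Pile A is a plain Nim pile of size 1, so its Grundy value is 1.
Pile B is a plain Nim pile of size 12, so its Grundy value is 12.
Pile C is a plain Nim pile of size 5, so its Grundy value is 5.
By the Sprague-Grundy theorem, the Grundy value of a sum of independent games is the XOR of the component values.
Combined value = 1 XOR 12 XOR 5 = 8.

8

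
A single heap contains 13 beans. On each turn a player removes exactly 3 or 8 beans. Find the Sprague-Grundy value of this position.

0

Grundy values for subtraction set {3, 8}:
k:     0  1  2  3  4  5  6  7  8  9 10 11 12 13
g(k):  0  0  0  1  1  1  0  0  2  1  1  0  0  0
So g(13) = 0.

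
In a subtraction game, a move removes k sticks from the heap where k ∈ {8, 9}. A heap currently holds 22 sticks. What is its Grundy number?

0

Build the Grundy sequence with g(k) = mex{g(k−s) : s ∈ {8, 9}, s ≤ k}:
k:     0  1  2  3  4  5  6  7  8  9 10 11 12 13 14 15 16 17 18 19 20 21 22
g(k):  0  0  0  0  0  0  0  0  1  1  1  1  1  1  1  1  2  0  0  0  0  0  0
So g(22) = 0.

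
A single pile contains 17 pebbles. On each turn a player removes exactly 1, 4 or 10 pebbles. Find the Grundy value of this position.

1

Grundy values for subtraction set {1, 4, 10}:
k:     0  1  2  3  4  5  6  7  8  9 10 11 12 13 14 15 16 17
g(k):  0  1  0  1  2  0  1  0  1  2  3  2  3  0  1  3  0  1
So g(17) = 1.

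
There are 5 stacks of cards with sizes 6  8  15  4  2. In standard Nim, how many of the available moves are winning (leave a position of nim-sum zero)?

3

Nim-sum: 6 XOR 8 XOR 15 XOR 4 XOR 2 = 7.
The overall nim-sum is X = 7. A stack of size p has a winning move iff p XOR X < p (reduce it to p XOR X).
  6: 6 XOR 7 = 1 < 6 — winning move (to 1).
  8: 8 XOR 7 = 15 ≥ 8 — no move.
  15: 15 XOR 7 = 8 < 15 — winning move (to 8).
  4: 4 XOR 7 = 3 < 4 — winning move (to 3).
  2: 2 XOR 7 = 5 ≥ 2 — no move.
That gives 3 winning moves.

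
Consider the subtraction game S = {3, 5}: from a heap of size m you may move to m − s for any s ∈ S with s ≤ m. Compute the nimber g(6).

Build the Grundy sequence with g(k) = mex{g(k−s) : s ∈ {3, 5}, s ≤ k}:
k:     0  1  2  3  4  5  6
g(k):  0  0  0  1  1  1  2
So g(6) = 2.

2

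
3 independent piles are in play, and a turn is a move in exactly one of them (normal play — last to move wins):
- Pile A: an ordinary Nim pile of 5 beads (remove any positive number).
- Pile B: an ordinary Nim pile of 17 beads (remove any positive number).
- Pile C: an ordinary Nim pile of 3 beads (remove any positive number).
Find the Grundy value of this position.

23

Pile A is a plain Nim pile of size 5, so its Grundy value is 5.
Pile B is a plain Nim pile of size 17, so its Grundy value is 17.
Pile C is a plain Nim pile of size 3, so its Grundy value is 3.
The value of a disjunctive sum is the nim-sum of the parts.
Combined value = 5 XOR 17 XOR 3 = 23.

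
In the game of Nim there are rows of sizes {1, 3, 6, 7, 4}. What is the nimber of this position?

In binary:
  001  (1)
  011  (3)
  110  (6)
  111  (7)
  100  (4)
  ---
  111  (7)

7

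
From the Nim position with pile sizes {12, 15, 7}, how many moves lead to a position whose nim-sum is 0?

Write each in binary and XOR column by column:
  1100  (12)
  1111  (15)
  0111  (7)
  ----
  0100  (4)
The overall nim-sum is X = 4. A pile of size p has a winning move iff p XOR X < p (reduce it to p XOR X).
  12: 12 XOR 4 = 8 < 12 — winning move (to 8).
  15: 15 XOR 4 = 11 < 15 — winning move (to 11).
  7: 7 XOR 4 = 3 < 7 — winning move (to 3).
That gives 3 winning moves.

3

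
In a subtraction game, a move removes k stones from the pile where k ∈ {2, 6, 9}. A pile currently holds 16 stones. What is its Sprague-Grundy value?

Compute g(0), g(1), … for moves {2, 6, 9}:
k:     0  1  2  3  4  5  6  7  8  9 10 11 12 13 14 15 16
g(k):  0  0  1  1  0  0  1  1  0  2  1  3  0  2  1  0  0
So g(16) = 0.

0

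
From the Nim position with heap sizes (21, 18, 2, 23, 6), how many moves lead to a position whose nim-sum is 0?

Nim-sum: 21 ^ 18 ^ 2 ^ 23 ^ 6 = 20.
The overall nim-sum is X = 20. A heap of size p has a winning move iff p XOR X < p (reduce it to p XOR X).
  21: 21 XOR 20 = 1 < 21 — winning move (to 1).
  18: 18 XOR 20 = 6 < 18 — winning move (to 6).
  2: 2 XOR 20 = 22 ≥ 2 — no move.
  23: 23 XOR 20 = 3 < 23 — winning move (to 3).
  6: 6 XOR 20 = 18 ≥ 6 — no move.
That gives 3 winning moves.

3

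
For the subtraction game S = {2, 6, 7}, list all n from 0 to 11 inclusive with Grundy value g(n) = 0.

Build the Grundy sequence with g(k) = mex{g(k−s) : s ∈ {2, 6, 7}, s ≤ k}:
k:     0  1  2  3  4  5  6  7  8  9 10 11
g(k):  0  0  1  1  0  0  1  1  2  0  3  1
The P-positions (g = 0) in 0..11 are 0, 1, 4, 5, 9.

0, 1, 4, 5, 9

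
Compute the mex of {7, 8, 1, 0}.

2

The values 0, 1 are all present; 2 is the first non-negative integer missing from the set.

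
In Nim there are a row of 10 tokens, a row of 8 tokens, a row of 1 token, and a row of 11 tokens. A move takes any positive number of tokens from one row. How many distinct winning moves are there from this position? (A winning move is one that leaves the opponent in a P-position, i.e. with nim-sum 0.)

In binary:
  1010  (10)
  1000  (8)
  0001  (1)
  1011  (11)
  ----
  1000  (8)
The overall nim-sum is X = 8. A row of size p has a winning move iff p XOR X < p (reduce it to p XOR X).
  10: 10 XOR 8 = 2 < 10 — winning move (to 2).
  8: 8 XOR 8 = 0 < 8 — winning move (to 0).
  1: 1 XOR 8 = 9 ≥ 1 — no move.
  11: 11 XOR 8 = 3 < 11 — winning move (to 3).
That gives 3 winning moves.

3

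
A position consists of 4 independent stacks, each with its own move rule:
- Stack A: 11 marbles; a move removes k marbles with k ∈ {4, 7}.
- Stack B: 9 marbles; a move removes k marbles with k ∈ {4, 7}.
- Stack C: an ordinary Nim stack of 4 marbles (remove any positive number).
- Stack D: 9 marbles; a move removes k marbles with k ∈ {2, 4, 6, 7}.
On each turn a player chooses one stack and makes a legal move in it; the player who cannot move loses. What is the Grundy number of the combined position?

Grundy values for stack A (subtraction set {4, 7}):
k:     0  1  2  3  4  5  6  7  8  9 10 11
g(k):  0  0  0  0  1  1  1  1  2  2  2  0
So g(11) = 0.
Build the Grundy sequence for stack B with g(k) = mex{g(k−s) : s ∈ {4, 7}, s ≤ k}:
k:     0  1  2  3  4  5  6  7  8  9
g(k):  0  0  0  0  1  1  1  1  2  2
So g(9) = 2.
Stack C is a plain Nim stack of size 4, so its Grundy value is 4.
Grundy values for stack D (subtraction set {2, 4, 6, 7}):
k:     0  1  2  3  4  5  6  7  8  9
g(k):  0  0  1  1  2  2  3  3  4  0
So g(9) = 0.
By the Sprague-Grundy theorem, the Grundy value of a sum of independent games is the XOR of the component values.
Combined value = 0 ⊕ 2 ⊕ 4 ⊕ 0 = 6.

6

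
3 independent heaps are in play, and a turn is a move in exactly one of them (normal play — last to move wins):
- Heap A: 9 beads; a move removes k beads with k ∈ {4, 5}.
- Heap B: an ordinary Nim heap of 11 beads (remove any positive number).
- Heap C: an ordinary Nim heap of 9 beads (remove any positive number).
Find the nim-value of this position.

Grundy values for heap A (subtraction set {4, 5}):
g(0) = mex{} = 0
g(1) = mex{} = 0
g(2) = mex{} = 0
g(3) = mex{} = 0
g(4) = mex{0} = 1
g(5) = mex{0} = 1
g(6) = mex{0} = 1
g(7) = mex{0} = 1
g(8) = mex{0,1} = 2
g(9) = mex{1} = 0
So g(9) = 0.
Heap B is a plain Nim heap of size 11, so its Grundy value is 11.
Heap C is a plain Nim heap of size 9, so its Grundy value is 9.
By the Sprague-Grundy theorem, the Grundy value of a sum of independent games is the XOR of the component values.
Combined value = 0 ⊕ 11 ⊕ 9 = 2.

2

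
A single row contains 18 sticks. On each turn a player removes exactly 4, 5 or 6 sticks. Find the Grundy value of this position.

Build the Grundy sequence with g(k) = mex{g(k−s) : s ∈ {4, 5, 6}, s ≤ k}:
k:     0  1  2  3  4  5  6  7  8  9 10 11 12 13 14 15 16 17 18
g(k):  0  0  0  0  1  1  1  1  2  2  0  0  0  0  1  1  1  1  2
So g(18) = 2.

2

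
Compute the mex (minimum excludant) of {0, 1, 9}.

The values 0, 1 are all present; 2 is the first non-negative integer missing from the set.

2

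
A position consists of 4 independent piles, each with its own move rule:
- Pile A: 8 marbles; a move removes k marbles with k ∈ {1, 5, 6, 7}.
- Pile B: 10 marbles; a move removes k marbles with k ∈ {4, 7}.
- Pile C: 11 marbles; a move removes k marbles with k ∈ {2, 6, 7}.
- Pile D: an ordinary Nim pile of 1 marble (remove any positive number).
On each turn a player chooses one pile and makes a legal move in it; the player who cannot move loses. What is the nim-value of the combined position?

Build the Grundy sequence for pile A with g(k) = mex{g(k−s) : s ∈ {1, 5, 6, 7}, s ≤ k}:
k:     0  1  2  3  4  5  6  7  8
g(k):  0  1  0  1  0  1  2  3  2
So g(8) = 2.
Grundy values for pile B (subtraction set {4, 7}):
k:     0  1  2  3  4  5  6  7  8  9 10
g(k):  0  0  0  0  1  1  1  1  2  2  2
So g(10) = 2.
For pile C, compute g(0), g(1), … with moves {2, 6, 7}:
g(0) = mex{} = 0
g(1) = mex{} = 0
g(2) = mex{0} = 1
g(3) = mex{0} = 1
g(4) = mex{1} = 0
g(5) = mex{1} = 0
g(6) = mex{0} = 1
g(7) = mex{0} = 1
g(8) = mex{0,1} = 2
g(9) = mex{1} = 0
g(10) = mex{0,1,2} = 3
g(11) = mex{0} = 1
So g(11) = 1.
Pile D is a plain Nim pile of size 1, so its Grundy value is 1.
The value of a disjunctive sum is the nim-sum of the parts.
Combined value = 2 ⊕ 2 ⊕ 1 ⊕ 1 = 0.

0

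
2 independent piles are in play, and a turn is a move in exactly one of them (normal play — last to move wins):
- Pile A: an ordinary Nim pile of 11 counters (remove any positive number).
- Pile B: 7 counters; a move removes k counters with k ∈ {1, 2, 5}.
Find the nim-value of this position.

10

Pile A is a plain Nim pile of size 11, so its Grundy value is 11.
Grundy values for pile B (subtraction set {1, 2, 5}):
g(0) = mex{} = 0
g(1) = mex{0} = 1
g(2) = mex{0,1} = 2
g(3) = mex{1,2} = 0
g(4) = mex{0,2} = 1
g(5) = mex{0,1} = 2
g(6) = mex{1,2} = 0
g(7) = mex{0,2} = 1
So g(7) = 1.
The value of a disjunctive sum is the nim-sum of the parts.
Combined value = 11 ⊕ 1 = 10.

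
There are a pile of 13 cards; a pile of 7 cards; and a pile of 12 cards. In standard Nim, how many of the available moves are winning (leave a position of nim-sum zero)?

3

Write each in binary and XOR column by column:
  1101  (13)
  0111  (7)
  1100  (12)
  ----
  0110  (6)
The overall nim-sum is X = 6. A pile of size p has a winning move iff p XOR X < p (reduce it to p XOR X).
  13: 13 XOR 6 = 11 < 13 — winning move (to 11).
  7: 7 XOR 6 = 1 < 7 — winning move (to 1).
  12: 12 XOR 6 = 10 < 12 — winning move (to 10).
That gives 3 winning moves.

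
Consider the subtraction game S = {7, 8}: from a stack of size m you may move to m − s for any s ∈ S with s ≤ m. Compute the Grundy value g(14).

Build the Grundy sequence with g(k) = mex{g(k−s) : s ∈ {7, 8}, s ≤ k}:
g(0) = mex{} = 0
g(1) = mex{} = 0
g(2) = mex{} = 0
g(3) = mex{} = 0
g(4) = mex{} = 0
g(5) = mex{} = 0
g(6) = mex{} = 0
g(7) = mex{0} = 1
g(8) = mex{0} = 1
g(9) = mex{0} = 1
g(10) = mex{0} = 1
g(11) = mex{0} = 1
g(12) = mex{0} = 1
g(13) = mex{0} = 1
g(14) = mex{0,1} = 2
So g(14) = 2.

2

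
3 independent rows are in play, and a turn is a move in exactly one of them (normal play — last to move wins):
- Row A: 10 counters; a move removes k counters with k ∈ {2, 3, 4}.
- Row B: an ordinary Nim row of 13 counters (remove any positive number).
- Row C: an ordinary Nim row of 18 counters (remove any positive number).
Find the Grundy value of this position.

29

Build the Grundy sequence for row A with g(k) = mex{g(k−s) : s ∈ {2, 3, 4}, s ≤ k}:
k:     0  1  2  3  4  5  6  7  8  9 10
g(k):  0  0  1  1  2  2  0  0  1  1  2
So g(10) = 2.
Row B is a plain Nim row of size 13, so its Grundy value is 13.
Row C is a plain Nim row of size 18, so its Grundy value is 18.
By the Sprague-Grundy theorem, the Grundy value of a sum of independent games is the XOR of the component values.
Combined value = 2 ⊕ 13 ⊕ 18 = 29.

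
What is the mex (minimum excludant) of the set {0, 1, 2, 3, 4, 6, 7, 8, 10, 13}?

The values 0, 1, 2, 3, 4 are all present; 5 is the first non-negative integer missing from the set.

5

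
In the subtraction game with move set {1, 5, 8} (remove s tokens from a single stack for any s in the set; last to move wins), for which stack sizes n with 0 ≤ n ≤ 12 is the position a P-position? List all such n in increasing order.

Compute g(0), g(1), … for moves {1, 5, 8}:
k:     0  1  2  3  4  5  6  7  8  9 10 11 12
g(k):  0  1  0  1  0  1  0  1  2  3  2  3  2
The P-positions (g = 0) in 0..12 are 0, 2, 4, 6.

0, 2, 4, 6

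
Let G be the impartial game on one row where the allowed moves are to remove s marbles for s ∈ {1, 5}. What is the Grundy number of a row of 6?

0

Grundy values for subtraction set {1, 5}:
g(0) = mex{} = 0
g(1) = mex{0} = 1
g(2) = mex{1} = 0
g(3) = mex{0} = 1
g(4) = mex{1} = 0
g(5) = mex{0} = 1
g(6) = mex{1} = 0
So g(6) = 0.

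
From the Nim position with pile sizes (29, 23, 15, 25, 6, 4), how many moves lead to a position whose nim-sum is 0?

3

Nim-sum: 29 XOR 23 XOR 15 XOR 25 XOR 6 XOR 4 = 30.
The overall nim-sum is X = 30. A pile of size p has a winning move iff p XOR X < p (reduce it to p XOR X).
  29: 29 XOR 30 = 3 < 29 — winning move (to 3).
  23: 23 XOR 30 = 9 < 23 — winning move (to 9).
  15: 15 XOR 30 = 17 ≥ 15 — no move.
  25: 25 XOR 30 = 7 < 25 — winning move (to 7).
  6: 6 XOR 30 = 24 ≥ 6 — no move.
  4: 4 XOR 30 = 26 ≥ 4 — no move.
That gives 3 winning moves.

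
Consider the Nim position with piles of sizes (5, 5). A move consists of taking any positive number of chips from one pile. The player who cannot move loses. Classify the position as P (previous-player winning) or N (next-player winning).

P-position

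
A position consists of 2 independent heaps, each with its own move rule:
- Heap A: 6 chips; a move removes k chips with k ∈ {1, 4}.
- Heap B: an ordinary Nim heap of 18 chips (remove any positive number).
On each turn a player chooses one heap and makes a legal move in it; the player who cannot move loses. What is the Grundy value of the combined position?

For heap A, compute g(0), g(1), … with moves {1, 4}:
g(0) = mex{} = 0
g(1) = mex{0} = 1
g(2) = mex{1} = 0
g(3) = mex{0} = 1
g(4) = mex{0,1} = 2
g(5) = mex{1,2} = 0
g(6) = mex{0} = 1
So g(6) = 1.
Heap B is a plain Nim heap of size 18, so its Grundy value is 18.
The value of a disjunctive sum is the nim-sum of the parts.
Combined value = 1 ⊕ 18 = 19.

19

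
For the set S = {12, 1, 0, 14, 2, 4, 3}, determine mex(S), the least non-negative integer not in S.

The values 0, 1, 2, 3, 4 are all present; 5 is the first non-negative integer missing from the set.

5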